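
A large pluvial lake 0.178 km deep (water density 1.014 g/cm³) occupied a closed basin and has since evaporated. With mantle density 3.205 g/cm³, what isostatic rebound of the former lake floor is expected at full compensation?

0.0563 km

u = d ρ_w/ρ_m = 0.178 km × 1.014/3.205 = 0.0563 km.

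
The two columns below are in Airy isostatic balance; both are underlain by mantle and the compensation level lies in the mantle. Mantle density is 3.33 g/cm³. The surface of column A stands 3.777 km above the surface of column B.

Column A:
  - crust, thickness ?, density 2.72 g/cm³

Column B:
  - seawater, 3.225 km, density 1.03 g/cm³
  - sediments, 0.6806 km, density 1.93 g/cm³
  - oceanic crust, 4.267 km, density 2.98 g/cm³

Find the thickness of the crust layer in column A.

36.8 km

Take the compensation level at the base of the deeper column (depth z_c below the surface of column A) and equate Σ ρ_i t_i down to z_c; mantle fills any gap and the z_c terms cancel.
Column A: x×2.72 + (z_c − 0 − x)×3.33
Column B: 3.777×0 + 3.225×1.03 + 0.6806×1.93 + 4.267×2.98 + (z_c − 3.777 − 8.1726)×3.33
The z_c×3.33 term appears on both sides and cancels. Collect the known terms of each column as K = Σ(ρt)_known − 3.33 × (depth of known layers): K_A = 0 − 3.33×0 = 0; K_B = 17.350968 − 3.33×(3.777 + 8.1726) = −22.4412.
Balance: K_A − x×(3.33 − 2.72) = K_B, so x = (K_A − K_B)/(3.33 − 2.72) = 22.4412/0.61 = 36.8 km.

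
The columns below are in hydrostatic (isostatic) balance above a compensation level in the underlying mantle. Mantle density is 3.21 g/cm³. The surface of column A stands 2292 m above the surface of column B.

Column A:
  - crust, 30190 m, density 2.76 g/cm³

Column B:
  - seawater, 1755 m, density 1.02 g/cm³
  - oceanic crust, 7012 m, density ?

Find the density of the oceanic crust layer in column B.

2.87 g/cm³

Take the compensation level at the base of the deeper column (depth z_c below the surface of column A) and equate Σ ρ_i t_i down to z_c; mantle fills any gap and the z_c terms cancel.
Column A: 30190×2.76 + (z_c − 30190)×3.21
Column B: 2292×0 + 1755×1.02 + 7012×ρ + (z_c − 2292 − 8767)×3.21
The z_c×3.21 term appears on both sides and cancels. Collect the known terms of each column as K = Σ(ρt)_known − 3.21 × (depth of known layers): K_A = 83324.4 − 3.21×30190 = −13585.5; K_B = 1790.1 − 3.21×(2292 + 8767) = −33709.29.
Balance: K_A = K_B + 7012×ρ, so ρ = (K_A − K_B)/7012 = 20123.8/7012 = 2.87 g/cm³.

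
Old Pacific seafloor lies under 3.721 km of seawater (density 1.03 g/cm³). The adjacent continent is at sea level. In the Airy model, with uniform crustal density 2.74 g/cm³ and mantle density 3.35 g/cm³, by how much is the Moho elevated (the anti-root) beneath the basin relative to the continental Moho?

In Airy isostatic equilibrium: replacing crust with seawater at the top is compensated by replacing crust with mantle at the base: d (ρ_c − ρ_w) = a (ρ_m − ρ_c).
a = d (ρ_c − ρ_w)/(ρ_m − ρ_c) = 3.721 km × 1.71/0.61 = 10.4 km.

10.4 km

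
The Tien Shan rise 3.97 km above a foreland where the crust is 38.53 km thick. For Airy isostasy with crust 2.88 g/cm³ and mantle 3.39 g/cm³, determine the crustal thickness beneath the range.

Root depth r = h ρ_c / (ρ_m − ρ_c) = 3.97 km × 2.88 / 0.51 = 22.42 km.
Total thickness = T + h + r = 38.53 km + 3.97 km + 22.42 km = 64.9 km.

64.9 km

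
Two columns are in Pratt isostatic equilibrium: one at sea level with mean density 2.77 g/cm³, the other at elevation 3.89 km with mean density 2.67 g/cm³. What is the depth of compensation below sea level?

104 km

ρ_ref D = ρ (D + h) → D (ρ_ref − ρ) = ρ h.
D = ρ h/(ρ_ref − ρ) = 2.67 × 3.89 km/(2.77 − 2.67) = 104 km.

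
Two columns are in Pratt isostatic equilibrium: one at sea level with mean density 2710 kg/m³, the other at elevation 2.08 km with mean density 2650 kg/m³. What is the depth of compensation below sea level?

91.9 km

ρ_ref D = ρ (D + h) → D (ρ_ref − ρ) = ρ h.
D = ρ h/(ρ_ref − ρ) = 2650 × 2.08 km/(2710 − 2650) = 91.9 km.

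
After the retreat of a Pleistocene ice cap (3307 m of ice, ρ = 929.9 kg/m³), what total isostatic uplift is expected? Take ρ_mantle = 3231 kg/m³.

952 m

Removing the load lets mantle flow back in; uplift u satisfies ρ_ice t = ρ_m u.
u = t ρ_ice/ρ_m = 3307 m × 929.9/3231 = 952 m.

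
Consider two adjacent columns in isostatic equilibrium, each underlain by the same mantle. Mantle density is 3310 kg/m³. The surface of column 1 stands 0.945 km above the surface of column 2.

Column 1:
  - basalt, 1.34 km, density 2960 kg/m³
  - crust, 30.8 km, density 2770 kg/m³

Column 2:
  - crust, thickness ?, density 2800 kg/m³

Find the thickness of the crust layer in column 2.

Take the compensation level at the base of the deeper column (depth z_c below the surface of column 1) and equate Σ ρ_i t_i down to z_c; mantle fills any gap and the z_c terms cancel.
Column 1: 1.34×2960 + 30.8×2770 + (z_c − 32.14)×3310
Column 2: 0.945×0 + x×2800 + (z_c − 0.945 − 0 − x)×3310
The z_c×3310 term appears on both sides and cancels. Collect the known terms of each column as K = Σ(ρt)_known − 3310 × (depth of known layers): K_1 = 89282.4 − 3310×32.14 = −17101; K_2 = 0 − 3310×(0.945 + 0) = −3127.95.
Balance: K_1 = K_2 − x×(3310 − 2800), so x = (K_2 − K_1)/(3310 − 2800) = 13973.1/510 = 27.4 km.

27.4 km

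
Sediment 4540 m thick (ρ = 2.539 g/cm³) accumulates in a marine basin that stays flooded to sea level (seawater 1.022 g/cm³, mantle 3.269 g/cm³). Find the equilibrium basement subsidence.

Submarine loading: the sediment displaces seawater, and the subsidence is in turn flooded, so s (ρ_m − ρ_w) = t (ρ_sed − ρ_w).
s = 4540 m × (2.539 − 1.022) / (3.269 − 1.022) = 3070 m.

3070 m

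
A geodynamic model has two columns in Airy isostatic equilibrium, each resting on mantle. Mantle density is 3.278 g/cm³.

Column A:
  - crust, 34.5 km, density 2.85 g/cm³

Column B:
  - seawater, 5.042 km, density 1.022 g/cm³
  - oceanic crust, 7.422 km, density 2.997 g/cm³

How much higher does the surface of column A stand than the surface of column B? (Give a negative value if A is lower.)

For any compensation level in the mantle, the mantle terms cancel and isostasy reduces to e = (Σt_A − Σt_B) − (Σ(ρt)_A − Σ(ρt)_B) / ρ_m.
Σt_A = 34.5 km; Σt_B = 12.464 km; Σ(ρt)_A = 98.325; Σ(ρt)_B = 27.396658 (in km·g/cm³).
e = (34.5 − 12.464) − (98.325 − 27.396658) / 3.278 = 0.398 km.

0.398 km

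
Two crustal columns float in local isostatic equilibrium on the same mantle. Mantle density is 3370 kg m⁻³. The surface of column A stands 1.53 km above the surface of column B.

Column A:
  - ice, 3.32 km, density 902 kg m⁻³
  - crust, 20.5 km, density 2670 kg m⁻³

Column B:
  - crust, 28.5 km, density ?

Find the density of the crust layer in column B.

Take the compensation level at the base of the deeper column (depth z_c below the surface of column A) and equate Σ ρ_i t_i down to z_c; mantle fills any gap and the z_c terms cancel.
Column A: 3.32×902 + 20.5×2670 + (z_c − 23.82)×3370
Column B: 1.53×0 + 28.5×ρ + (z_c − 1.53 − 28.5)×3370
The z_c×3370 term appears on both sides and cancels. Collect the known terms of each column as K = Σ(ρt)_known − 3370 × (depth of known layers): K_A = 57729.64 − 3370×23.82 = −22543.76; K_B = 0 − 3370×(1.53 + 28.5) = −101201.1.
Balance: K_A = K_B + 28.5×ρ, so ρ = (K_A − K_B)/28.5 = 78657.3/28.5 = 2760 kg m⁻³.

2760 kg m⁻³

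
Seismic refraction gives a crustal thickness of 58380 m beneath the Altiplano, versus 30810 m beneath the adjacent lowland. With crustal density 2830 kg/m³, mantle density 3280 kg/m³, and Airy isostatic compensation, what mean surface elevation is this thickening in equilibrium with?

3780 m

Excess crust Δ = 58380 m − 30810 m = 27570 m, split between elevation h and root r with h + r = Δ.
Airy balance ρ_c h = (ρ_m − ρ_c) r gives r = h ρ_c/(ρ_m − ρ_c), so h (1 + ρ_c/(ρ_m − ρ_c)) = Δ, i.e. h = Δ (ρ_m − ρ_c)/ρ_m.
h = 27570 m × 450/3280 = 3780 m.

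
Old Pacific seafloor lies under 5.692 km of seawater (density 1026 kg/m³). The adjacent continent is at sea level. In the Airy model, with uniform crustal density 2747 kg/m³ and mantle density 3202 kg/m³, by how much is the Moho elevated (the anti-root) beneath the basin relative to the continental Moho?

21.5 km

In Airy isostatic equilibrium: replacing crust with seawater at the top is compensated by replacing crust with mantle at the base: d (ρ_c − ρ_w) = a (ρ_m − ρ_c).
a = d (ρ_c − ρ_w)/(ρ_m − ρ_c) = 5.692 km × 1721/455 = 21.5 km.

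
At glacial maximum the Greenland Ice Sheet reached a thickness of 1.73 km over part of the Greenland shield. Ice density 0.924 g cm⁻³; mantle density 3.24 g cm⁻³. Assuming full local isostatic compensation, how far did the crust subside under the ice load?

Equating mass per unit area of the two columns: the ice load ρ_ice t is balanced by mantle displaced below, ρ_m s.
s = t ρ_ice / ρ_m = 1.73 km × 0.924/3.24 = 0.493 km.

0.493 km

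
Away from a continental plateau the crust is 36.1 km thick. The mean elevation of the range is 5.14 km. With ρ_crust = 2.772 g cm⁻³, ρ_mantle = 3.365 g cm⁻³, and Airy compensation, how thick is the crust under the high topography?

65.3 km

Root depth r = h ρ_c / (ρ_m − ρ_c) = 5.14 km × 2.772 / 0.593 = 24.03 km.
Total thickness = T + h + r = 36.1 km + 5.14 km + 24.03 km = 65.3 km.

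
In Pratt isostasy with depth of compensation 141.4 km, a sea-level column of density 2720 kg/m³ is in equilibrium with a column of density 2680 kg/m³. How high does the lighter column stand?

2.11 km

ρ_ref D = ρ (D + h) → h = D (ρ_ref − ρ)/ρ.
h = 141.4 km × (2720 − 2680)/2680 = 2.11 km.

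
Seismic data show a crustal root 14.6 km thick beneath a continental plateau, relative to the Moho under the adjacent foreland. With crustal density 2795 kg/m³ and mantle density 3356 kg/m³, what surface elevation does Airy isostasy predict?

Isostatic balance requires: ρ_c h = (ρ_m − ρ_c) r.
h = r (ρ_m − ρ_c) / ρ_c = 14.6 km × (3356 − 2795) / 2795 = 2.93 km.

2.93 km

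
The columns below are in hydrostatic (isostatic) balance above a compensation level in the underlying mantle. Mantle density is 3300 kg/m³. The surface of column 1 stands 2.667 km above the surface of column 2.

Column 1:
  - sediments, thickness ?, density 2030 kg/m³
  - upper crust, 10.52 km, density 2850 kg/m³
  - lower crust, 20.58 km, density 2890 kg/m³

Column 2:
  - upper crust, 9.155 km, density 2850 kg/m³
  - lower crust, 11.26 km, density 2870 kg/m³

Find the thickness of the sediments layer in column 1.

Take the compensation level at the base of the deeper column (depth z_c below the surface of column 1) and equate Σ ρ_i t_i down to z_c; mantle fills any gap and the z_c terms cancel.
Column 1: x×2030 + 10.52×2850 + 20.58×2890 + (z_c − 31.1 − x)×3300
Column 2: 2.667×0 + 9.155×2850 + 11.26×2870 + (z_c − 2.667 − 20.415)×3300
The z_c×3300 term appears on both sides and cancels. Collect the known terms of each column as K = Σ(ρt)_known − 3300 × (depth of known layers): K_1 = 89458.2 − 3300×31.1 = −13171.8; K_2 = 58407.95 − 3300×(2.667 + 20.415) = −17762.65.
Balance: K_1 − x×(3300 − 2030) = K_2, so x = (K_1 − K_2)/(3300 − 2030) = 4590.85/1270 = 3.61 km.

3.61 km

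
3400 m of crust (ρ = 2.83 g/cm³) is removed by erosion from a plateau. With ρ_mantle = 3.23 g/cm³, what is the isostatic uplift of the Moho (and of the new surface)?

Unloading: uplift u = e ρ_c/ρ_m = 3400 m × 2.83/3.23 = 2980 m.

2980 m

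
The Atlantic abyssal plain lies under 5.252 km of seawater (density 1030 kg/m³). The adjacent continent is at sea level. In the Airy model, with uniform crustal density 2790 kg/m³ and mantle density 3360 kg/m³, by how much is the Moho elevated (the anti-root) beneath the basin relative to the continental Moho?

For local isostatic compensation: replacing crust with seawater at the top is compensated by replacing crust with mantle at the base: d (ρ_c − ρ_w) = a (ρ_m − ρ_c).
a = d (ρ_c − ρ_w)/(ρ_m − ρ_c) = 5.252 km × 1760/570 = 16.2 km.

16.2 km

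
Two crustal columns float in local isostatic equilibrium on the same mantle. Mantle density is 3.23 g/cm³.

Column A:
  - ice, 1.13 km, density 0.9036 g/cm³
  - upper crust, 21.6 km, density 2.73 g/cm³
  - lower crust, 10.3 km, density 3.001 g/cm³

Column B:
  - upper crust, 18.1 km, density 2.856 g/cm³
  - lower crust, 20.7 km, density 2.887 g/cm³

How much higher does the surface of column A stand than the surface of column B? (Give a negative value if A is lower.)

0.594 km

For any compensation level in the mantle, the mantle terms cancel and isostasy reduces to e = (Σt_A − Σt_B) − (Σ(ρt)_A − Σ(ρt)_B) / ρ_m.
Σt_A = 33.03 km; Σt_B = 38.8 km; Σ(ρt)_A = 90.899368; Σ(ρt)_B = 111.4545 (in km·g/cm³).
e = (33.03 − 38.8) − (90.899368 − 111.4545) / 3.23 = 0.594 km.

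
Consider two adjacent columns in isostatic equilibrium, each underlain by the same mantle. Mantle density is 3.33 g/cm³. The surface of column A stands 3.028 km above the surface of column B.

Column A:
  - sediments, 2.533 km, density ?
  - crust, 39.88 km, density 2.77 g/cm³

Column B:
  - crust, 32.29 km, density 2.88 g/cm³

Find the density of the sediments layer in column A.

Take the compensation level at the base of the deeper column (depth z_c below the surface of column A) and equate Σ ρ_i t_i down to z_c; mantle fills any gap and the z_c terms cancel.
Column A: 2.533×ρ + 39.88×2.77 + (z_c − 42.413)×3.33
Column B: 3.028×0 + 32.29×2.88 + (z_c − 3.028 − 32.29)×3.33
The z_c×3.33 term appears on both sides and cancels. Collect the known terms of each column as K = Σ(ρt)_known − 3.33 × (depth of known layers): K_A = 110.4676 − 3.33×42.413 = −30.76769; K_B = 92.9952 − 3.33×(3.028 + 32.29) = −24.61374.
Balance: K_A + 2.533×ρ = K_B, so ρ = (K_B − K_A)/2.533 = 6.15395/2.533 = 2.43 g/cm³.

2.43 g/cm³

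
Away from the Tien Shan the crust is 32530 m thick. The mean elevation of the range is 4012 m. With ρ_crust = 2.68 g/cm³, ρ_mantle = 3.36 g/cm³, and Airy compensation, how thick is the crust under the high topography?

52400 m

Root depth r = h ρ_c / (ρ_m − ρ_c) = 4012 m × 2.68 / 0.68 = 15810 m.
Total thickness = T + h + r = 32530 m + 4012 m + 15810 m = 52400 m.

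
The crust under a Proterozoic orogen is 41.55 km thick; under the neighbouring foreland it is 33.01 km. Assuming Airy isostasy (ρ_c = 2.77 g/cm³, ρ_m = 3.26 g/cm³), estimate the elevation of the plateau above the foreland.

1.28 km

Excess crust Δ = 41.55 km − 33.01 km = 8.54 km, split between elevation h and root r with h + r = Δ.
Airy balance ρ_c h = (ρ_m − ρ_c) r gives r = h ρ_c/(ρ_m − ρ_c), so h (1 + ρ_c/(ρ_m − ρ_c)) = Δ, i.e. h = Δ (ρ_m − ρ_c)/ρ_m.
h = 8.54 km × 0.49/3.26 = 1.28 km.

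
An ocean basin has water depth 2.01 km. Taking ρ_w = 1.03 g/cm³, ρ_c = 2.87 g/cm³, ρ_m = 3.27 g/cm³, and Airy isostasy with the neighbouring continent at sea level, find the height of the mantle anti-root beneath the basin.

9.25 km

By Archimedes' principle applied to the lithosphere: replacing crust with seawater at the top is compensated by replacing crust with mantle at the base: d (ρ_c − ρ_w) = a (ρ_m − ρ_c).
a = d (ρ_c − ρ_w)/(ρ_m − ρ_c) = 2.01 km × 1.84/0.4 = 9.25 km.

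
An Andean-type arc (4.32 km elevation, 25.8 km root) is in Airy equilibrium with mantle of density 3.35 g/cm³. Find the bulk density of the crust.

ρ_c h = (ρ_m − ρ_c) r → ρ_c (h + r) = ρ_m r → ρ_c = ρ_m r / (h + r).
ρ_c = 3.35 × 25.8 km / (4.32 km + 25.8 km) = 2.87 g/cm³.

2.87 g/cm³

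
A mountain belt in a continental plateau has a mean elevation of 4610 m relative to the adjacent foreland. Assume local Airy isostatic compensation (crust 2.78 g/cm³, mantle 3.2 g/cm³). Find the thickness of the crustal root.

30500 m

Isostatic balance requires: the weight of the topography is balanced by the buoyancy of the root, ρ_c h = (ρ_m − ρ_c) r.
r = h · ρ_c / (ρ_m − ρ_c) = 4610 m × 2.78 / (3.2 − 2.78) = 30500 m.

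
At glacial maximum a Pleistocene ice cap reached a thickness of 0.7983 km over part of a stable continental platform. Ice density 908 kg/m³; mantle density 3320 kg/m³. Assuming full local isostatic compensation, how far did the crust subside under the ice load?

Equating mass per unit area of the two columns: the ice load ρ_ice t is balanced by mantle displaced below, ρ_m s.
s = t ρ_ice / ρ_m = 0.7983 km × 908/3320 = 0.218 km.

0.218 km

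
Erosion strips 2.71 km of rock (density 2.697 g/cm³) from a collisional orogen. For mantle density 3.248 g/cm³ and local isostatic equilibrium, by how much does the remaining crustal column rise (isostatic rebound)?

Unloading: uplift u = e ρ_c/ρ_m = 2.71 km × 2.697/3.248 = 2.25 km.

2.25 km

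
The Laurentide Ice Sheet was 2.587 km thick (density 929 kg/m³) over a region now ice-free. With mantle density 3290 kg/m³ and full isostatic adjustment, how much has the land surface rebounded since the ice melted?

0.73 km

Removing the load lets mantle flow back in; uplift u satisfies ρ_ice t = ρ_m u.
u = t ρ_ice/ρ_m = 2.587 km × 929/3290 = 0.73 km.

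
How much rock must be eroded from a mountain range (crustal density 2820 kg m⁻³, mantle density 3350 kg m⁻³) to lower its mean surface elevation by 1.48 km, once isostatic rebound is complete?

Net drop Δ = e − u = e − e ρ_c/ρ_m = e (ρ_m − ρ_c)/ρ_m.
e = Δ ρ_m/(ρ_m − ρ_c) = 1.48 km × 3350/530 = 9.35 km.

9.35 km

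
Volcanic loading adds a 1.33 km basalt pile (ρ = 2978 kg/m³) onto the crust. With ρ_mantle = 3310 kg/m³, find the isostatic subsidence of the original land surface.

1.2 km

Subaerial loading: s = t ρ_load / ρ_m.
s = 1.33 km × 2978/3310 = 1.2 km.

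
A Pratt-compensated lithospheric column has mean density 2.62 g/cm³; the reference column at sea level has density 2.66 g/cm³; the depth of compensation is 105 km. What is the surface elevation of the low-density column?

ρ_ref D = ρ (D + h) → h = D (ρ_ref − ρ)/ρ.
h = 105 km × (2.66 − 2.62)/2.62 = 1.6 km.

1.6 km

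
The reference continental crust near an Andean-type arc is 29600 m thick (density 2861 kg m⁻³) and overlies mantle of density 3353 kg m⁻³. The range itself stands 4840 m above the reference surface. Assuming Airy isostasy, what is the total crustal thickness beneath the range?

Root depth r = h ρ_c / (ρ_m − ρ_c) = 4840 m × 2861 / 492 = 28140 m.
Total thickness = T + h + r = 29600 m + 4840 m + 28140 m = 62600 m.

62600 m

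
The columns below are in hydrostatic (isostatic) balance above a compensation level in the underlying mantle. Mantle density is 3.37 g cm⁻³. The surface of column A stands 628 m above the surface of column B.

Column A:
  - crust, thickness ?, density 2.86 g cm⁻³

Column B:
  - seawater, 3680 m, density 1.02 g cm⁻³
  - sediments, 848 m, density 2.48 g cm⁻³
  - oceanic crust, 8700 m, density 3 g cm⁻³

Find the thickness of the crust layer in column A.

28900 m

Take the compensation level at the base of the deeper column (depth z_c below the surface of column A) and equate Σ ρ_i t_i down to z_c; mantle fills any gap and the z_c terms cancel.
Column A: x×2.86 + (z_c − 0 − x)×3.37
Column B: 628×0 + 3680×1.02 + 848×2.48 + 8700×3 + (z_c − 628 − 13228)×3.37
The z_c×3.37 term appears on both sides and cancels. Collect the known terms of each column as K = Σ(ρt)_known − 3.37 × (depth of known layers): K_A = 0 − 3.37×0 = 0; K_B = 31956.64 − 3.37×(628 + 13228) = −14738.08.
Balance: K_A − x×(3.37 − 2.86) = K_B, so x = (K_A − K_B)/(3.37 − 2.86) = 14738.1/0.51 = 28900 m.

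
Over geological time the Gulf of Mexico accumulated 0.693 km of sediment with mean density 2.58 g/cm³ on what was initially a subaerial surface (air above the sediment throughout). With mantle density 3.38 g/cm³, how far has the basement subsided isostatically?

Subaerial load: s = t ρ_sed / ρ_m = 0.693 km × 2.58/3.38 = 0.529 km.

0.529 km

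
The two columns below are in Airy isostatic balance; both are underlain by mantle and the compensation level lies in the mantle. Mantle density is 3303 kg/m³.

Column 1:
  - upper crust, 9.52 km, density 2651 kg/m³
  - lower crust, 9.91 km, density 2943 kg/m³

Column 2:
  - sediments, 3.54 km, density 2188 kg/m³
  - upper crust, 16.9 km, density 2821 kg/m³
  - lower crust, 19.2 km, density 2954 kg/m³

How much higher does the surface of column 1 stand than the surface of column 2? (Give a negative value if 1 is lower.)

−2.73 km

For any compensation level in the mantle, the mantle terms cancel and isostasy reduces to e = (Σt_1 − Σt_2) − (Σ(ρt)_1 − Σ(ρt)_2) / ρ_m.
Σt_1 = 19.43 km; Σt_2 = 39.64 km; Σ(ρt)_1 = 54402.65; Σ(ρt)_2 = 112137.22 (in km·kg/m³).
e = (19.43 − 39.64) − (54402.65 − 112137.22) / 3303 = −2.73 km.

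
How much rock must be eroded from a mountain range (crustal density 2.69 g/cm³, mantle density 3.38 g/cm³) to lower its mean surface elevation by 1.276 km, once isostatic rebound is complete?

Net drop Δ = e − u = e − e ρ_c/ρ_m = e (ρ_m − ρ_c)/ρ_m.
e = Δ ρ_m/(ρ_m − ρ_c) = 1.276 km × 3.38/0.69 = 6.25 km.

6.25 km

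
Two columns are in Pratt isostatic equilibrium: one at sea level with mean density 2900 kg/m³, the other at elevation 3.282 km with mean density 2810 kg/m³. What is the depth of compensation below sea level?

102 km

ρ_ref D = ρ (D + h) → D (ρ_ref − ρ) = ρ h.
D = ρ h/(ρ_ref − ρ) = 2810 × 3.282 km/(2900 − 2810) = 102 km.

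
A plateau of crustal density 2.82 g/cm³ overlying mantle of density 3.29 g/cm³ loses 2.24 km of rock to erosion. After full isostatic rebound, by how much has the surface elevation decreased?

Rebound u = e ρ_c/ρ_m = 2.24 km × 2.82/3.29 = 1.92 km.
Net surface drop = e − u = 2.24 km − 1.92 km = e (ρ_m − ρ_c)/ρ_m = 0.32 km.

0.32 km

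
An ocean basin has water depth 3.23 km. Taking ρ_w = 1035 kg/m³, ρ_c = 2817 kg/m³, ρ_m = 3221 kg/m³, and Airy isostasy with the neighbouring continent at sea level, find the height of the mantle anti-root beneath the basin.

14.2 km

For local isostatic compensation: replacing crust with seawater at the top is compensated by replacing crust with mantle at the base: d (ρ_c − ρ_w) = a (ρ_m − ρ_c).
a = d (ρ_c − ρ_w)/(ρ_m − ρ_c) = 3.23 km × 1782/404 = 14.2 km.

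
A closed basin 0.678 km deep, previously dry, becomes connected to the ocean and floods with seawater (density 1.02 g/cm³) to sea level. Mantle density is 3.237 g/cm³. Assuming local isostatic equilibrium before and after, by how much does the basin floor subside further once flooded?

After flooding the water column is d + s deep. Its weight must equal the weight of mantle displaced by the extra subsidence s: (d + s) ρ_w = s ρ_m.
s = d ρ_w / (ρ_m − ρ_w) = 0.678 km × 1.02/(3.237 − 1.02) = 0.312 km.

0.312 km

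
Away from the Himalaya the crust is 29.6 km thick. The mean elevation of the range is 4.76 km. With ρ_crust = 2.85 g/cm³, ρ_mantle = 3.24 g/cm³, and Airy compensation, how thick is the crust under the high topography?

Root depth r = h ρ_c / (ρ_m − ρ_c) = 4.76 km × 2.85 / 0.39 = 34.78 km.
Total thickness = T + h + r = 29.6 km + 4.76 km + 34.78 km = 69.1 km.

69.1 km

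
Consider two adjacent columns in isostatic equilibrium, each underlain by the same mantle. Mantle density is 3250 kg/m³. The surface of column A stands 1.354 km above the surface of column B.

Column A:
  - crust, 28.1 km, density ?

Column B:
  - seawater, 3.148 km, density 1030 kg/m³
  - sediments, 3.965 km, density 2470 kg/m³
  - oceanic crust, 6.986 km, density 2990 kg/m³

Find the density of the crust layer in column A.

Take the compensation level at the base of the deeper column (depth z_c below the surface of column A) and equate Σ ρ_i t_i down to z_c; mantle fills any gap and the z_c terms cancel.
Column A: 28.1×ρ + (z_c − 28.1)×3250
Column B: 1.354×0 + 3.148×1030 + 3.965×2470 + 6.986×2990 + (z_c − 1.354 − 14.099)×3250
The z_c×3250 term appears on both sides and cancels. Collect the known terms of each column as K = Σ(ρt)_known − 3250 × (depth of known layers): K_A = 0 − 3250×28.1 = −91325; K_B = 33924.13 − 3250×(1.354 + 14.099) = −16298.12.
Balance: K_A + 28.1×ρ = K_B, so ρ = (K_B − K_A)/28.1 = 75026.9/28.1 = 2670 kg/m³.

2670 kg/m³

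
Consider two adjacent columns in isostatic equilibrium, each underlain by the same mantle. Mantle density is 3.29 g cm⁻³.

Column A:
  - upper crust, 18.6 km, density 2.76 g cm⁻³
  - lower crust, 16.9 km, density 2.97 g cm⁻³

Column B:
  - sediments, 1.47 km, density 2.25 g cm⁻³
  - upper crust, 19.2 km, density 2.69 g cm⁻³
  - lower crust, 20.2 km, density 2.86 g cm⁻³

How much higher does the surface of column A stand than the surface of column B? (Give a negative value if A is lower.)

For any compensation level in the mantle, the mantle terms cancel and isostasy reduces to e = (Σt_A − Σt_B) − (Σ(ρt)_A − Σ(ρt)_B) / ρ_m.
Σt_A = 35.5 km; Σt_B = 40.87 km; Σ(ρt)_A = 101.529; Σ(ρt)_B = 112.7275 (in km·g cm⁻³).
e = (35.5 − 40.87) − (101.529 − 112.7275) / 3.29 = −1.97 km.

−1.97 km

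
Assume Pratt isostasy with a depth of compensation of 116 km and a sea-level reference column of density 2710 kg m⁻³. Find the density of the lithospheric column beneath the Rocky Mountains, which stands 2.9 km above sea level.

Pratt balance: ρ_ref D = ρ (D + h).
ρ = ρ_ref D/(D + h) = 2710 × 116 km/(116 km + 2.9 km) = 2640 kg m⁻³.

2640 kg m⁻³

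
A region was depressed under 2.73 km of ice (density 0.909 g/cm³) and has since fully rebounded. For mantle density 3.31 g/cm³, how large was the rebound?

0.75 km

Removing the load lets mantle flow back in; uplift u satisfies ρ_ice t = ρ_m u.
u = t ρ_ice/ρ_m = 2.73 km × 0.909/3.31 = 0.75 km.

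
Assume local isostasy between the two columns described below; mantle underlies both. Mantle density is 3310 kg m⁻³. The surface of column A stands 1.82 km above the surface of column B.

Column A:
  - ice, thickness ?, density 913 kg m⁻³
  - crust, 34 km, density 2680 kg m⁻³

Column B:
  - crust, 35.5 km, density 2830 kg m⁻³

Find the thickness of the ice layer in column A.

Take the compensation level at the base of the deeper column (depth z_c below the surface of column A) and equate Σ ρ_i t_i down to z_c; mantle fills any gap and the z_c terms cancel.
Column A: x×913 + 34×2680 + (z_c − 34 − x)×3310
Column B: 1.82×0 + 35.5×2830 + (z_c − 1.82 − 35.5)×3310
The z_c×3310 term appears on both sides and cancels. Collect the known terms of each column as K = Σ(ρt)_known − 3310 × (depth of known layers): K_A = 91120 − 3310×34 = −21420; K_B = 100465 − 3310×(1.82 + 35.5) = −23064.2.
Balance: K_A − x×(3310 − 913) = K_B, so x = (K_A − K_B)/(3310 − 913) = 1644.2/2397 = 0.686 km.

0.686 km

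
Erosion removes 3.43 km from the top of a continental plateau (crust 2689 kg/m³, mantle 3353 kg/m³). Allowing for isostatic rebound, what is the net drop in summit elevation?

0.679 km

Rebound u = e ρ_c/ρ_m = 3.43 km × 2689/3353 = 2.751 km.
Net surface drop = e − u = 3.43 km − 2.751 km = e (ρ_m − ρ_c)/ρ_m = 0.679 km.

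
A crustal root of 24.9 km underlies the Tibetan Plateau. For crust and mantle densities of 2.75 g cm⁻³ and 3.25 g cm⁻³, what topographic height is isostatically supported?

Isostatic balance requires: ρ_c h = (ρ_m − ρ_c) r.
h = r (ρ_m − ρ_c) / ρ_c = 24.9 km × (3.25 − 2.75) / 2.75 = 4.53 km.

4.53 km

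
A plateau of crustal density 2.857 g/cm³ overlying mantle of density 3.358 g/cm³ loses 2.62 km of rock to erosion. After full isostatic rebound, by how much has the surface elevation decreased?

Rebound u = e ρ_c/ρ_m = 2.62 km × 2.857/3.358 = 2.229 km.
Net surface drop = e − u = 2.62 km − 2.229 km = e (ρ_m − ρ_c)/ρ_m = 0.391 km.

0.391 km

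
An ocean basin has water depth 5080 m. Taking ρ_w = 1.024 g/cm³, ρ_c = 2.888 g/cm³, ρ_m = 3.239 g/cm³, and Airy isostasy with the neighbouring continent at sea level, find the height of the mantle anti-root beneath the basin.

By Archimedes' principle applied to the lithosphere: replacing crust with seawater at the top is compensated by replacing crust with mantle at the base: d (ρ_c − ρ_w) = a (ρ_m − ρ_c).
a = d (ρ_c − ρ_w)/(ρ_m − ρ_c) = 5080 m × 1.864/0.351 = 27000 m.

27000 m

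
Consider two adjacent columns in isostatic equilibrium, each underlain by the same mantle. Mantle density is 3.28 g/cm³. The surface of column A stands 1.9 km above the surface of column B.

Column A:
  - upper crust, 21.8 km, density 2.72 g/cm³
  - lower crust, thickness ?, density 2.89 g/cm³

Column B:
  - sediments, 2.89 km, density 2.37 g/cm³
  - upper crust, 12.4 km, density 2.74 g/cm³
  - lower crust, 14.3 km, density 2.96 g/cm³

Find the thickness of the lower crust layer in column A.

20.3 km

Take the compensation level at the base of the deeper column (depth z_c below the surface of column A) and equate Σ ρ_i t_i down to z_c; mantle fills any gap and the z_c terms cancel.
Column A: 21.8×2.72 + x×2.89 + (z_c − 21.8 − x)×3.28
Column B: 1.9×0 + 2.89×2.37 + 12.4×2.74 + 14.3×2.96 + (z_c − 1.9 − 29.59)×3.28
The z_c×3.28 term appears on both sides and cancels. Collect the known terms of each column as K = Σ(ρt)_known − 3.28 × (depth of known layers): K_A = 59.296 − 3.28×21.8 = −12.208; K_B = 83.1533 − 3.28×(1.9 + 29.59) = −20.1339.
Balance: K_A − x×(3.28 − 2.89) = K_B, so x = (K_A − K_B)/(3.28 − 2.89) = 7.9259/0.39 = 20.3 km.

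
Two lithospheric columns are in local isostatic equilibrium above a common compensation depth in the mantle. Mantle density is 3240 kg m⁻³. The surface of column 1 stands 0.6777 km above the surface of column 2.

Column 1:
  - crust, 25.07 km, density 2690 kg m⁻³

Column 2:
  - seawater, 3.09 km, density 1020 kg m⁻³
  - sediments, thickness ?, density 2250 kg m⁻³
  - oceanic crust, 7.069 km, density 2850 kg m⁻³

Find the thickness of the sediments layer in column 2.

Take the compensation level at the base of the deeper column (depth z_c below the surface of column 1) and equate Σ ρ_i t_i down to z_c; mantle fills any gap and the z_c terms cancel.
Column 1: 25.07×2690 + (z_c − 25.07)×3240
Column 2: 0.6777×0 + 3.09×1020 + x×2250 + 7.069×2850 + (z_c − 0.6777 − 10.159 − x)×3240
The z_c×3240 term appears on both sides and cancels. Collect the known terms of each column as K = Σ(ρt)_known − 3240 × (depth of known layers): K_1 = 67438.3 − 3240×25.07 = −13788.5; K_2 = 23298.45 − 3240×(0.6777 + 10.159) = −11812.458.
Balance: K_1 = K_2 − x×(3240 − 2250), so x = (K_2 − K_1)/(3240 − 2250) = 1976.04/990 = 2 km.

2 km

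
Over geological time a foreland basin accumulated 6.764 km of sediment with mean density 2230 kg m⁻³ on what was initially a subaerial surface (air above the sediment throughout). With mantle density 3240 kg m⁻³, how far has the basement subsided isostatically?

Subaerial load: s = t ρ_sed / ρ_m = 6.764 km × 2230/3240 = 4.66 km.

4.66 km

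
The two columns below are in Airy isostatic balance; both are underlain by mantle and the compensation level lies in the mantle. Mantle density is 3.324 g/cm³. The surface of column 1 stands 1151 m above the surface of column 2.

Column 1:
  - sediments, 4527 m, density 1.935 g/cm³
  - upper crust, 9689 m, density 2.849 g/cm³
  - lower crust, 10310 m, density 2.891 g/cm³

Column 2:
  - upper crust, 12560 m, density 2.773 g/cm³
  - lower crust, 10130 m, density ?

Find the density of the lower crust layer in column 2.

2.87 g/cm³

Take the compensation level at the base of the deeper column (depth z_c below the surface of column 1) and equate Σ ρ_i t_i down to z_c; mantle fills any gap and the z_c terms cancel.
Column 1: 4527×1.935 + 9689×2.849 + 10310×2.891 + (z_c − 24526)×3.324
Column 2: 1151×0 + 12560×2.773 + 10130×ρ + (z_c − 1151 − 22690)×3.324
The z_c×3.324 term appears on both sides and cancels. Collect the known terms of each column as K = Σ(ρt)_known − 3.324 × (depth of known layers): K_1 = 66169.916 − 3.324×24526 = −15354.508; K_2 = 34828.88 − 3.324×(1151 + 22690) = −44418.604.
Balance: K_1 = K_2 + 10130×ρ, so ρ = (K_1 − K_2)/10130 = 29064.1/10130 = 2.87 g/cm³.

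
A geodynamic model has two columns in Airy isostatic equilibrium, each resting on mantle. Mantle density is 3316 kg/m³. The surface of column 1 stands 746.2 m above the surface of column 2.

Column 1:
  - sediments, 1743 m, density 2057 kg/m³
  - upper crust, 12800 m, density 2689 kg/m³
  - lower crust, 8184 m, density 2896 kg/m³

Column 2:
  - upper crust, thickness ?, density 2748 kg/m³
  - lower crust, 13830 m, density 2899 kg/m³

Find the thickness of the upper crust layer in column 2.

Take the compensation level at the base of the deeper column (depth z_c below the surface of column 1) and equate Σ ρ_i t_i down to z_c; mantle fills any gap and the z_c terms cancel.
Column 1: 1743×2057 + 12800×2689 + 8184×2896 + (z_c − 22727)×3316
Column 2: 746.2×0 + x×2748 + 13830×2899 + (z_c − 746.2 − 13830 − x)×3316
The z_c×3316 term appears on both sides and cancels. Collect the known terms of each column as K = Σ(ρt)_known − 3316 × (depth of known layers): K_1 = 61705415 − 3316×22727 = −13657317; K_2 = 40093170 − 3316×(746.2 + 13830) = −8241509.2.
Balance: K_1 = K_2 − x×(3316 − 2748), so x = (K_2 − K_1)/(3316 − 2748) = 5415810/568 = 9530 m.

9530 m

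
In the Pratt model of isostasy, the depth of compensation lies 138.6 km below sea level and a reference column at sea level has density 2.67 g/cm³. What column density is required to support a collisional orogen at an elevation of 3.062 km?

Pratt balance: ρ_ref D = ρ (D + h).
ρ = ρ_ref D/(D + h) = 2.67 × 138.6 km/(138.6 km + 3.062 km) = 2.61 g/cm³.

2.61 g/cm³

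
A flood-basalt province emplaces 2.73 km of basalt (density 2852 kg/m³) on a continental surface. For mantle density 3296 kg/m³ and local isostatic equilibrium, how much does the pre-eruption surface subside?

Subaerial loading: s = t ρ_load / ρ_m.
s = 2.73 km × 2852/3296 = 2.36 km.

2.36 km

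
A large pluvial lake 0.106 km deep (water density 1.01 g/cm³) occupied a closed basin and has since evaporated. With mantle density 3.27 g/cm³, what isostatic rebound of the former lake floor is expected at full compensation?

0.0327 km

u = d ρ_w/ρ_m = 0.106 km × 1.01/3.27 = 0.0327 km.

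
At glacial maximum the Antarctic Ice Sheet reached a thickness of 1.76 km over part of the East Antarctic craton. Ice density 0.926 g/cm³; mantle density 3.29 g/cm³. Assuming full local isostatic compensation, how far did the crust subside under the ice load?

Balancing pressure at the compensation depth: the ice load ρ_ice t is balanced by mantle displaced below, ρ_m s.
s = t ρ_ice / ρ_m = 1.76 km × 0.926/3.29 = 0.495 km.

0.495 km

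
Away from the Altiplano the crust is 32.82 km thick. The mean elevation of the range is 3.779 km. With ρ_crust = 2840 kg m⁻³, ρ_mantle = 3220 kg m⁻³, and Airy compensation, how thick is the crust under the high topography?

64.8 km

Root depth r = h ρ_c / (ρ_m − ρ_c) = 3.779 km × 2840 / 380 = 28.24 km.
Total thickness = T + h + r = 32.82 km + 3.779 km + 28.24 km = 64.8 km.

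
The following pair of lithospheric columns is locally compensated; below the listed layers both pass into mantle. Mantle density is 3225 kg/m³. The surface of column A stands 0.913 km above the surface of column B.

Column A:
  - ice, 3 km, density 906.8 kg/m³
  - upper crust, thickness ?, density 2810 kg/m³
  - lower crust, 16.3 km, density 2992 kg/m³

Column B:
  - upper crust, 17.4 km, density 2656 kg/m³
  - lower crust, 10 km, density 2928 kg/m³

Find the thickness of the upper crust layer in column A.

12.2 km

Take the compensation level at the base of the deeper column (depth z_c below the surface of column A) and equate Σ ρ_i t_i down to z_c; mantle fills any gap and the z_c terms cancel.
Column A: 3×906.8 + x×2810 + 16.3×2992 + (z_c − 19.3 − x)×3225
Column B: 0.913×0 + 17.4×2656 + 10×2928 + (z_c − 0.913 − 27.4)×3225
The z_c×3225 term appears on both sides and cancels. Collect the known terms of each column as K = Σ(ρt)_known − 3225 × (depth of known layers): K_A = 51490 − 3225×19.3 = −10752.5; K_B = 75494.4 − 3225×(0.913 + 27.4) = −15815.025.
Balance: K_A − x×(3225 − 2810) = K_B, so x = (K_A − K_B)/(3225 − 2810) = 5062.53/415 = 12.2 km.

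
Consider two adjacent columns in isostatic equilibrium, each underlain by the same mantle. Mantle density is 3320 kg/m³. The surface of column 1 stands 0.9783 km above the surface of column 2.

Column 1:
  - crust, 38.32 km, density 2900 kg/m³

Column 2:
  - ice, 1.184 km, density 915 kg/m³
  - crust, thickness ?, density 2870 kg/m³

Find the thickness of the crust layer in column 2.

22.2 km

Take the compensation level at the base of the deeper column (depth z_c below the surface of column 1) and equate Σ ρ_i t_i down to z_c; mantle fills any gap and the z_c terms cancel.
Column 1: 38.32×2900 + (z_c − 38.32)×3320
Column 2: 0.9783×0 + 1.184×915 + x×2870 + (z_c − 0.9783 − 1.184 − x)×3320
The z_c×3320 term appears on both sides and cancels. Collect the known terms of each column as K = Σ(ρt)_known − 3320 × (depth of known layers): K_1 = 111128 − 3320×38.32 = −16094.4; K_2 = 1083.36 − 3320×(0.9783 + 1.184) = −6095.476.
Balance: K_1 = K_2 − x×(3320 − 2870), so x = (K_2 − K_1)/(3320 − 2870) = 9998.92/450 = 22.2 km.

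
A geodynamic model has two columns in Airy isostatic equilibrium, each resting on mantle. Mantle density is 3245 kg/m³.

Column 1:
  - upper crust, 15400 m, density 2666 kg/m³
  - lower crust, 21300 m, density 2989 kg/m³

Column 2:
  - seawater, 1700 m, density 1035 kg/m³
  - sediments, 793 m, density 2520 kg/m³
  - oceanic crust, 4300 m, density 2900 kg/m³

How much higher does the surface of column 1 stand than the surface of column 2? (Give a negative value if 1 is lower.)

2640 m

For any compensation level in the mantle, the mantle terms cancel and isostasy reduces to e = (Σt_1 − Σt_2) − (Σ(ρt)_1 − Σ(ρt)_2) / ρ_m.
Σt_1 = 36700 m; Σt_2 = 6793 m; Σ(ρt)_1 = 104722100; Σ(ρt)_2 = 16227860 (in m·kg/m³).
e = (36700 − 6793) − (104722100 − 16227860) / 3245 = 2640 m.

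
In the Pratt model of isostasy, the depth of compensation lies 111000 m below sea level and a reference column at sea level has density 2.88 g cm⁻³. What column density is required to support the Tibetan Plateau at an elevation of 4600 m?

Pratt balance: ρ_ref D = ρ (D + h).
ρ = ρ_ref D/(D + h) = 2.88 × 111000 m/(111000 m + 4600 m) = 2.77 g cm⁻³.

2.77 g cm⁻³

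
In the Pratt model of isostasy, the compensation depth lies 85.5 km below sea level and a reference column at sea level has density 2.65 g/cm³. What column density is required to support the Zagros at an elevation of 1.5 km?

Pratt balance: ρ_ref D = ρ (D + h).
ρ = ρ_ref D/(D + h) = 2.65 × 85.5 km/(85.5 km + 1.5 km) = 2.6 g/cm³.

2.6 g/cm³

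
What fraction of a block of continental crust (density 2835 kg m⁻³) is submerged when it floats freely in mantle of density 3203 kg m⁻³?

Submerged fraction = ρ_obj/ρ_fluid = 2835/3203 = 0.885.

0.885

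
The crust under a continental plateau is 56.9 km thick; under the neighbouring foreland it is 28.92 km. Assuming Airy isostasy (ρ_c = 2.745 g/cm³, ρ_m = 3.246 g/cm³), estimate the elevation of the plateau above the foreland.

4.32 km

Excess crust Δ = 56.9 km − 28.92 km = 27.98 km, split between elevation h and root r with h + r = Δ.
Airy balance ρ_c h = (ρ_m − ρ_c) r gives r = h ρ_c/(ρ_m − ρ_c), so h (1 + ρ_c/(ρ_m − ρ_c)) = Δ, i.e. h = Δ (ρ_m − ρ_c)/ρ_m.
h = 27.98 km × 0.501/3.246 = 4.32 km.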